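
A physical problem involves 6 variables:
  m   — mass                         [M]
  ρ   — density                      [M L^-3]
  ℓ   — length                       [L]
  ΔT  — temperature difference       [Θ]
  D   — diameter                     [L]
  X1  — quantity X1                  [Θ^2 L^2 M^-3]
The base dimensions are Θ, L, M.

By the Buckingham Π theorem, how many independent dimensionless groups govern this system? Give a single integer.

3

Exponent matrix [Θ,L,M] × [m,ρ,ℓ,ΔT,D,X1]:
  Θ: [ 0  0  0  1  0  2]
  L: [ 0 -3  1  0  1  2]
  M: [ 1  1  0  0  0 -3]
Row reduction gives pivot columns m,ρ,ΔT; rank = 3
6 vars − rank 3 = 3 Π groups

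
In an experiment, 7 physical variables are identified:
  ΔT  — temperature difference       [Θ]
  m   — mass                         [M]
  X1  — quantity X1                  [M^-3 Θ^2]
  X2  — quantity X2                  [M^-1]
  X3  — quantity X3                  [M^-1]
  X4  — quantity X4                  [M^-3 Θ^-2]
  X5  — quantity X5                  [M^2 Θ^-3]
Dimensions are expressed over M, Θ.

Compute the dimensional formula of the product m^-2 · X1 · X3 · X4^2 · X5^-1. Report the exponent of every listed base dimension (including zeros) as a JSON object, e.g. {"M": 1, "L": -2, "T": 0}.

{"M": -14, "Θ": 1}

Exponent matrix [M,Θ] × [ΔT,m,X1,X2,X3,X4,X5]:
  M: [ 0  1 -3 -1 -1 -3  2]
  Θ: [ 1  0  2  0  0 -2 -3]
  [M]: (-2)·1+(1)·-3+(1)·-1+(2)·-3+(-1)·2 = -14
  [Θ]: (-2)·0+(1)·2+(1)·0+(2)·-2+(-1)·-3 = 1
⇒ M^-14 Θ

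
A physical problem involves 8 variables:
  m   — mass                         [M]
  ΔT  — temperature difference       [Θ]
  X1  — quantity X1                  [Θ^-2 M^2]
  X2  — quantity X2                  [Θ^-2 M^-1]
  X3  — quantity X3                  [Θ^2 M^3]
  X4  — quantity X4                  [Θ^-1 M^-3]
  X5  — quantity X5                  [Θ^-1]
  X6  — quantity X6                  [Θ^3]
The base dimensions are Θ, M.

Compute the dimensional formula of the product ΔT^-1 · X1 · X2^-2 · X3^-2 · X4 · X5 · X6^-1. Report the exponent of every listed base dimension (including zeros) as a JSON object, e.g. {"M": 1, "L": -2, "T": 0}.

{"Θ": -8, "M": -5}

Exponent matrix [Θ,M] × [m,ΔT,X1,X2,X3,X4,X5,X6]:
  Θ: [ 0  1 -2 -2  2 -1 -1  3]
  M: [ 1  0  2 -1  3 -3  0  0]
  [Θ]: (-1)·1+(1)·-2+(-2)·-2+(-2)·2+(1)·-1+(1)·-1+(-1)·3 = -8
  [M]: (-1)·0+(1)·2+(-2)·-1+(-2)·3+(1)·-3+(1)·0+(-1)·0 = -5
⇒ Θ^-8 M^-5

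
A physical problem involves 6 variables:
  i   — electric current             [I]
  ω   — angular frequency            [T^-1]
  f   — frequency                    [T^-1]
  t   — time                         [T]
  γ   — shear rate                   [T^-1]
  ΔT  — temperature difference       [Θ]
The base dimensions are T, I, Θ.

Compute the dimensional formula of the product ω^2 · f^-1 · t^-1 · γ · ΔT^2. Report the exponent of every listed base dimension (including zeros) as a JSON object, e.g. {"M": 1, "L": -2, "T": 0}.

Exponent matrix [T,I,Θ] × [i,ω,f,t,γ,ΔT]:
  T: [ 0 -1 -1  1 -1  0]
  I: [ 1  0  0  0  0  0]
  Θ: [ 0  0  0  0  0  1]
  [T]: (2)·-1+(-1)·-1+(-1)·1+(1)·-1+(2)·0 = -3
  [I]: (2)·0+(-1)·0+(-1)·0+(1)·0+(2)·0 = 0
  [Θ]: (2)·0+(-1)·0+(-1)·0+(1)·0+(2)·1 = 2
⇒ T^-3 Θ^2

{"T": -3, "I": 0, "Θ": 2}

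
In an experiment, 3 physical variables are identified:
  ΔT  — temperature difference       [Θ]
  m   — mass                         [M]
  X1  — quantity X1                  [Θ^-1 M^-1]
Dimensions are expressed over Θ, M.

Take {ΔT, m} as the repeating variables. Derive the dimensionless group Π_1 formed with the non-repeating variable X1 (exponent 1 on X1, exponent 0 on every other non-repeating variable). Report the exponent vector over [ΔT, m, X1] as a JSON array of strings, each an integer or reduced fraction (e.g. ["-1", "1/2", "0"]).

["1", "1", "1"]

Write exponents as rows Θ,M / cols ΔT,m,X1:
  Θ: [ 1  0 -1]
  M: [ 0  1 -1]
Echelon form has 2 nonzero rows (pivots: ΔT,m)
Pivot set = {ΔT,m}, free = {X1}
RREF:
  r0: [   1    0   -1]
  r1: [   0    1   -1]
Fix exponent of X1 at 1; solve each RREF row for its pivot's exponent:
  r0: exp(ΔT) + (-1)·1 = 0 ⇒ exp(ΔT) = 1
  r1: exp(m) + (-1)·1 = 0 ⇒ exp(m) = 1
Π_1 = ΔT · m · X1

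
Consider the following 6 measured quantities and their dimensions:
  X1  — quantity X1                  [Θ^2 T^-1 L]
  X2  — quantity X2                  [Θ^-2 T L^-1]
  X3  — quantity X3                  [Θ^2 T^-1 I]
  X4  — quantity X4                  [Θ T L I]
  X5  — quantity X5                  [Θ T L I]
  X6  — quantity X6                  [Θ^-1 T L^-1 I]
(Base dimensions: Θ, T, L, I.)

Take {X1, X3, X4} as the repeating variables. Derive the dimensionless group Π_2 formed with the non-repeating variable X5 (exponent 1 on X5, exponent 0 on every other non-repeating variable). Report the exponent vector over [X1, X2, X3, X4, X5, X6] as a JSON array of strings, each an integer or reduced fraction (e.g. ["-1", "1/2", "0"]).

["0", "0", "0", "-1", "1", "0"]

Dimensional matrix (Θ×T×L×I by X1×X2×X3×X4×X5×X6):
  Θ: [ 2 -2  2  1  1 -1]
  T: [-1  1 -1  1  1  1]
  L: [ 1 -1  0  1  1 -1]
  I: [ 0  0  1  1  1  1]
Echelon form has 3 nonzero rows (pivots: X1,X3,X4)
Repeat: X1,X3,X4; free: X2,X5,X6
RREF:
  r0: [   1   -1    0    0    0 -4/3]
  r1: [   0    0    1    0    0  2/3]
  r2: [   0    0    0    1    1  1/3]
  r3: [   0    0    0    0    0    0]
Fix exponent of X5 at 1, X2 at 0, X6 at 0; solve each RREF row for its pivot's exponent:
  r0: exp(X1) + (0)·1 = 0 ⇒ exp(X1) = 0
  r1: exp(X3) + (0)·1 = 0 ⇒ exp(X3) = 0
  r2: exp(X4) + (1)·1 = 0 ⇒ exp(X4) = -1
Π_2 = X4^-1 · X5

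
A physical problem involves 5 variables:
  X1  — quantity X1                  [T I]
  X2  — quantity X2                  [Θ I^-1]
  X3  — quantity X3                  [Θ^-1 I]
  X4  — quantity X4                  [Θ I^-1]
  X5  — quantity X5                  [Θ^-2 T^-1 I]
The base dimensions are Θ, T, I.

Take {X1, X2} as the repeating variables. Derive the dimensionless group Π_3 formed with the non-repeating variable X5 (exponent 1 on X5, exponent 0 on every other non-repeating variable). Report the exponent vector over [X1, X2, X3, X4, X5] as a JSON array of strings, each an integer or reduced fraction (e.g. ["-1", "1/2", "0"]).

["1", "2", "0", "0", "1"]

Exponent matrix [Θ,T,I] × [X1,X2,X3,X4,X5]:
  Θ: [ 0  1 -1  1 -2]
  T: [ 1  0  0  0 -1]
  I: [ 1 -1  1 -1  1]
Echelon form has 2 nonzero rows (pivots: X1,X2)
Pivot set = {X1,X2}, free = {X3,X4,X5}
RREF:
  r0: [   1    0    0    0   -1]
  r1: [   0    1   -1    1   -2]
  r2: [   0    0    0    0    0]
Fix exponent of X5 at 1, X3 at 0, X4 at 0; solve each RREF row for its pivot's exponent:
  r0: exp(X1) + (-1)·1 = 0 ⇒ exp(X1) = 1
  r1: exp(X2) + (-2)·1 = 0 ⇒ exp(X2) = 2
Π_3 = X1 · X2^2 · X5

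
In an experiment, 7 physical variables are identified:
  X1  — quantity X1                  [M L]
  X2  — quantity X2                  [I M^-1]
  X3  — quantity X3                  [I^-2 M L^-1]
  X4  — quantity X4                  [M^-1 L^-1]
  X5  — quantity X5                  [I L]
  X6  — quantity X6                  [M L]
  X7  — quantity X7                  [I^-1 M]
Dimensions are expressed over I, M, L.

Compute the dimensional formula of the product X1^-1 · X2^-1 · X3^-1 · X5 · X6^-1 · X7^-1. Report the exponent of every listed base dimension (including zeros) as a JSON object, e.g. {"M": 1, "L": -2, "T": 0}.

{"I": 3, "M": -3, "L": 0}

Dimensional matrix (I×M×L by X1×X2×X3×X4×X5×X6×X7):
  I: [ 0  1 -2  0  1  0 -1]
  M: [ 1 -1  1 -1  0  1  1]
  L: [ 1  0 -1 -1  1  1  0]
  [I]: (-1)·0+(-1)·1+(-1)·-2+(1)·1+(-1)·0+(-1)·-1 = 3
  [M]: (-1)·1+(-1)·-1+(-1)·1+(1)·0+(-1)·1+(-1)·1 = -3
  [L]: (-1)·1+(-1)·0+(-1)·-1+(1)·1+(-1)·1+(-1)·0 = 0
⇒ I^3 M^-3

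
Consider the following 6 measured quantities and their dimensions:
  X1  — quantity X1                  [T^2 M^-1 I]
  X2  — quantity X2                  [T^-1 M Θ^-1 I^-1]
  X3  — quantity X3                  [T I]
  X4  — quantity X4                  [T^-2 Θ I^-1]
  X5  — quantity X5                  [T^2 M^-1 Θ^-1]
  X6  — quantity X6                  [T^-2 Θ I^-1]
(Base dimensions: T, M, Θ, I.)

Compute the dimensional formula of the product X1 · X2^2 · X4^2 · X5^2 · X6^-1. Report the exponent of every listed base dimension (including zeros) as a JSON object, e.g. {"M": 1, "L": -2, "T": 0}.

Write exponents as rows T,M,Θ,I / cols X1,X2,X3,X4,X5,X6:
  T: [ 2 -1  1 -2  2 -2]
  M: [-1  1  0  0 -1  0]
  Θ: [ 0 -1  0  1 -1  1]
  I: [ 1 -1  1 -1  0 -1]
  [T]: (1)·2+(2)·-1+(2)·-2+(2)·2+(-1)·-2 = 2
  [M]: (1)·-1+(2)·1+(2)·0+(2)·-1+(-1)·0 = -1
  [Θ]: (1)·0+(2)·-1+(2)·1+(2)·-1+(-1)·1 = -3
  [I]: (1)·1+(2)·-1+(2)·-1+(2)·0+(-1)·-1 = -2
⇒ T^2 M^-1 Θ^-3 I^-2

{"T": 2, "M": -1, "Θ": -3, "I": -2}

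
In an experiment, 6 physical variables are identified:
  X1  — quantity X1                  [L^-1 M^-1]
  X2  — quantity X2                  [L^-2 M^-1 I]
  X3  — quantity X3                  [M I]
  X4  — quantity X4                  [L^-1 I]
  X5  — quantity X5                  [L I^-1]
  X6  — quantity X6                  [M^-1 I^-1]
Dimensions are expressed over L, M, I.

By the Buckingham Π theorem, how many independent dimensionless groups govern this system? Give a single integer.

Write exponents as rows L,M,I / cols X1,X2,X3,X4,X5,X6:
  L: [-1 -2  0 -1  1  0]
  M: [-1 -1  1  0  0 -1]
  I: [ 0  1  1  1 -1 -1]
Row reduction gives pivot columns X1,X2; rank = 2
Π count = n − r = 6 − 2 = 4

4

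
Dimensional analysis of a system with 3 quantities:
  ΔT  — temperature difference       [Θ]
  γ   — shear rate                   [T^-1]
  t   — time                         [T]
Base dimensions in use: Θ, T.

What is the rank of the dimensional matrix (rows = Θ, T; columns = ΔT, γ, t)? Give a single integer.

Write exponents as rows Θ,T / cols ΔT,γ,t:
  Θ: [ 1  0  0]
  T: [ 0 -1  1]
Row reduction gives pivot columns ΔT,γ; rank = 2

2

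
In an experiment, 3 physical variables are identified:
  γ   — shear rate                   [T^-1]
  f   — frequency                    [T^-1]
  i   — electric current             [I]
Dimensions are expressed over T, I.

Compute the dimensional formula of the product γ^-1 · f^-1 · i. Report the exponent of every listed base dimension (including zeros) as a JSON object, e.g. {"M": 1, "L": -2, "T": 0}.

{"T": 2, "I": 1}

Dimensional matrix (T×I by γ×f×i):
  T: [-1 -1  0]
  I: [ 0  0  1]
  [T]: (-1)·-1+(-1)·-1+(1)·0 = 2
  [I]: (-1)·0+(-1)·0+(1)·1 = 1
⇒ T^2 I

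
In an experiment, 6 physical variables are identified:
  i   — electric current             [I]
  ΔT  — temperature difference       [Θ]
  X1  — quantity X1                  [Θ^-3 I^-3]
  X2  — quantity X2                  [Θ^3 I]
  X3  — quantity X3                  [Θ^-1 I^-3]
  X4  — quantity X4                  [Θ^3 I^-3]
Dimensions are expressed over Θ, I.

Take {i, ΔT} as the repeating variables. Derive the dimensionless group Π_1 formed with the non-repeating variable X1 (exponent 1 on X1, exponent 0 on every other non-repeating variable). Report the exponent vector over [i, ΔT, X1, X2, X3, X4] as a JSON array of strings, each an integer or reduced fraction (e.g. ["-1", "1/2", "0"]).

["3", "3", "1", "0", "0", "0"]

Write exponents as rows Θ,I / cols i,ΔT,X1,X2,X3,X4:
  Θ: [ 0  1 -3  3 -1  3]
  I: [ 1  0 -3  1 -3 -3]
Row reduction gives pivot columns i,ΔT; rank = 2
Pivot set = {i,ΔT}, free = {X1,X2,X3,X4}
RREF:
  r0: [   1    0   -3    1   -3   -3]
  r1: [   0    1   -3    3   -1    3]
Fix exponent of X1 at 1, X2 at 0, X3 at 0, X4 at 0; solve each RREF row for its pivot's exponent:
  r0: exp(i) + (-3)·1 = 0 ⇒ exp(i) = 3
  r1: exp(ΔT) + (-3)·1 = 0 ⇒ exp(ΔT) = 3
Π_1 = i^3 · ΔT^3 · X1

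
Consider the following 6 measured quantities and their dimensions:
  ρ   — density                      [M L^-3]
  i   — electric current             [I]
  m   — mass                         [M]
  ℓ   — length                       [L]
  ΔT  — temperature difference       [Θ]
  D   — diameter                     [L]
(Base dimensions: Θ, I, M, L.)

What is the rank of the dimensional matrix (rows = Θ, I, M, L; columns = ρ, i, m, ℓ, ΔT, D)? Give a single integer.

Dimensional matrix (Θ×I×M×L by ρ×i×m×ℓ×ΔT×D):
  Θ: [ 0  0  0  0  1  0]
  I: [ 0  1  0  0  0  0]
  M: [ 1  0  1  0  0  0]
  L: [-3  0  0  1  0  1]
Echelon form has 4 nonzero rows (pivots: ρ,i,m,ΔT)

4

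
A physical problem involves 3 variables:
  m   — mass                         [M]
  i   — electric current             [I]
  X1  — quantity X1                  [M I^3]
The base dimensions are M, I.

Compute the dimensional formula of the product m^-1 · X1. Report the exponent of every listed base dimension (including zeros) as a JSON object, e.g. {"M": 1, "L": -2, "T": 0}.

Exponent matrix [M,I] × [m,i,X1]:
  M: [ 1  0  1]
  I: [ 0  1  3]
  [M]: (-1)·1+(1)·1 = 0
  [I]: (-1)·0+(1)·3 = 3
⇒ I^3

{"M": 0, "I": 3}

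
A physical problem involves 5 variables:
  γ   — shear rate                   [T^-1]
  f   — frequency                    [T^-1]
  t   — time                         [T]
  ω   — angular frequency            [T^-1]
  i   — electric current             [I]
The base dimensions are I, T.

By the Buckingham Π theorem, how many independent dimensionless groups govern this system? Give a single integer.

3

Exponent matrix [I,T] × [γ,f,t,ω,i]:
  I: [ 0  0  0  0  1]
  T: [-1 -1  1 -1  0]
RREF → pivots at {γ,i} ⇒ r = 2
n=5, r=2 ⇒ 3 dimensionless groups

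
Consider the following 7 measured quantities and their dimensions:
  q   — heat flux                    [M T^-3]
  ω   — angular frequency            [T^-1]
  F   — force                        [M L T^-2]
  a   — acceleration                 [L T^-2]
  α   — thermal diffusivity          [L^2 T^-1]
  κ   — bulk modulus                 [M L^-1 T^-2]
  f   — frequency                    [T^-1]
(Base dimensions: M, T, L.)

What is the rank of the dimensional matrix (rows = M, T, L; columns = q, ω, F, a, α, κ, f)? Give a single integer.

3

Exponent matrix [M,T,L] × [q,ω,F,a,α,κ,f]:
  M: [ 1  0  1  0  0  1  0]
  T: [-3 -1 -2 -2 -1 -2 -1]
  L: [ 0  0  1  1  2 -1  0]
Row reduction gives pivot columns q,ω,F; rank = 3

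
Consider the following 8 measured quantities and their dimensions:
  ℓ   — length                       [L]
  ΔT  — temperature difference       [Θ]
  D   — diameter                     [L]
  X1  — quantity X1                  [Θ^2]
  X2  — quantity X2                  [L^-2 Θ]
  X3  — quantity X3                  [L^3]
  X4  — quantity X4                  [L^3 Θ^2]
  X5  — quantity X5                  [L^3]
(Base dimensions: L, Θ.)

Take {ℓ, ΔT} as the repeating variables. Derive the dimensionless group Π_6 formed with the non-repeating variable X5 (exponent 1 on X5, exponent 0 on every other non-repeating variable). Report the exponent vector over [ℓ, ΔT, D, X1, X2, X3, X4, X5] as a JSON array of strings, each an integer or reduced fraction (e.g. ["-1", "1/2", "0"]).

["-3", "0", "0", "0", "0", "0", "0", "1"]

Write exponents as rows L,Θ / cols ℓ,ΔT,D,X1,X2,X3,X4,X5:
  L: [ 1  0  1  0 -2  3  3  3]
  Θ: [ 0  1  0  2  1  0  2  0]
Echelon form has 2 nonzero rows (pivots: ℓ,ΔT)
Repeat: ℓ,ΔT; free: D,X1,X2,X3,X4,X5
RREF:
  r0: [   1    0    1    0   -2    3    3    3]
  r1: [   0    1    0    2    1    0    2    0]
Fix exponent of X5 at 1, D at 0, X1 at 0, X2 at 0, X3 at 0, X4 at 0; solve each RREF row for its pivot's exponent:
  r0: exp(ℓ) + (3)·1 = 0 ⇒ exp(ℓ) = -3
  r1: exp(ΔT) + (0)·1 = 0 ⇒ exp(ΔT) = 0
Π_6 = ℓ^-3 · X5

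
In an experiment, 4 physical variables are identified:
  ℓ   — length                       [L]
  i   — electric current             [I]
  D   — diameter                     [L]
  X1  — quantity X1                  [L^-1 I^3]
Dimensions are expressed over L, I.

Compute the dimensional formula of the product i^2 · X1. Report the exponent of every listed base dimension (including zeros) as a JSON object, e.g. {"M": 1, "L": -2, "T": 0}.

{"L": -1, "I": 5}

Exponent matrix [L,I] × [ℓ,i,D,X1]:
  L: [ 1  0  1 -1]
  I: [ 0  1  0  3]
  [L]: (2)·0+(1)·-1 = -1
  [I]: (2)·1+(1)·3 = 5
⇒ L^-1 I^5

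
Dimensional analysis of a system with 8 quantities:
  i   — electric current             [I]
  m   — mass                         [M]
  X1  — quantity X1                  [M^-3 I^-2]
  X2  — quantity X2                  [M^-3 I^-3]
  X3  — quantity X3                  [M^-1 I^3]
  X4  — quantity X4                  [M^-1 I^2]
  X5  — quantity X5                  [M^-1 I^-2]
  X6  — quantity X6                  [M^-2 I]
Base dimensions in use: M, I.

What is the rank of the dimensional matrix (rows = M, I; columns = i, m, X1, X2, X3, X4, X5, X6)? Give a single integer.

Exponent matrix [M,I] × [i,m,X1,X2,X3,X4,X5,X6]:
  M: [ 0  1 -3 -3 -1 -1 -1 -2]
  I: [ 1  0 -2 -3  3  2 -2  1]
RREF → pivots at {i,m} ⇒ r = 2

2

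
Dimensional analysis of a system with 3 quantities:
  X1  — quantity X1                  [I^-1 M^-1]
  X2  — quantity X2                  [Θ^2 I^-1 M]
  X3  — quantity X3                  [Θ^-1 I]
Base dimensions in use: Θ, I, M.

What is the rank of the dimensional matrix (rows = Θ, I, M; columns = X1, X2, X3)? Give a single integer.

2

Dimensional matrix (Θ×I×M by X1×X2×X3):
  Θ: [ 0  2 -1]
  I: [-1 -1  1]
  M: [-1  1  0]
RREF → pivots at {X1,X2} ⇒ r = 2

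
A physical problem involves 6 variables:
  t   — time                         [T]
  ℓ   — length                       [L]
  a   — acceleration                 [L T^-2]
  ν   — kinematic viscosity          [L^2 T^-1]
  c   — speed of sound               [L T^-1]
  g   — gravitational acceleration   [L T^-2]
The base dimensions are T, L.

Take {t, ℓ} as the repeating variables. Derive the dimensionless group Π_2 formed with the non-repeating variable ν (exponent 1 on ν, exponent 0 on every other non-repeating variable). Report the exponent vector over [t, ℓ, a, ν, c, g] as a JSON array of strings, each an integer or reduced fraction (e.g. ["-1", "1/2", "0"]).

["1", "-2", "0", "1", "0", "0"]

Dimensional matrix (T×L by t×ℓ×a×ν×c×g):
  T: [ 1  0 -2 -1 -1 -2]
  L: [ 0  1  1  2  1  1]
Row reduction gives pivot columns t,ℓ; rank = 2
Repeat: t,ℓ; free: a,ν,c,g
RREF:
  r0: [   1    0   -2   -1   -1   -2]
  r1: [   0    1    1    2    1    1]
Fix exponent of ν at 1, a at 0, c at 0, g at 0; solve each RREF row for its pivot's exponent:
  r0: exp(t) + (-1)·1 = 0 ⇒ exp(t) = 1
  r1: exp(ℓ) + (2)·1 = 0 ⇒ exp(ℓ) = -2
Π_2 = t · ℓ^-2 · ν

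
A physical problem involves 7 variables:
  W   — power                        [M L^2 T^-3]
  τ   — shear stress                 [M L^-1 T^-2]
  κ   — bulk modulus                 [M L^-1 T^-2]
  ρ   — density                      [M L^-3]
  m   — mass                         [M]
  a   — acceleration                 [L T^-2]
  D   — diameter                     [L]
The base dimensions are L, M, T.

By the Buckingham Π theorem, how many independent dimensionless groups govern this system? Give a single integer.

Write exponents as rows L,M,T / cols W,τ,κ,ρ,m,a,D:
  L: [ 2 -1 -1 -3  0  1  1]
  M: [ 1  1  1  1  1  0  0]
  T: [-3 -2 -2  0  0 -2  0]
RREF → pivots at {W,τ,ρ} ⇒ r = 3
Π count = n − r = 7 − 3 = 4

4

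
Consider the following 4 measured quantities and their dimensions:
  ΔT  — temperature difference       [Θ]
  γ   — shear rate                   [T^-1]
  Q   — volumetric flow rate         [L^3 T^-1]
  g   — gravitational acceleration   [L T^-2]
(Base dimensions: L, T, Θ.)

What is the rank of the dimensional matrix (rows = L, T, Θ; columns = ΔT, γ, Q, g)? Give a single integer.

3

Dimensional matrix (L×T×Θ by ΔT×γ×Q×g):
  L: [ 0  0  3  1]
  T: [ 0 -1 -1 -2]
  Θ: [ 1  0  0  0]
Echelon form has 3 nonzero rows (pivots: ΔT,γ,Q)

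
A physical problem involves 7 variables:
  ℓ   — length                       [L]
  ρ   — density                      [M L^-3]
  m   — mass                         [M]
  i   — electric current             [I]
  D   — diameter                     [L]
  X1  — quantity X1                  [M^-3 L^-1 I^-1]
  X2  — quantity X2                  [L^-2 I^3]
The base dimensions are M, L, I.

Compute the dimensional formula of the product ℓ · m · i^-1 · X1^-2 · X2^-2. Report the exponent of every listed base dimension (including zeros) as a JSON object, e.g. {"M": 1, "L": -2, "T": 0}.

Exponent matrix [M,L,I] × [ℓ,ρ,m,i,D,X1,X2]:
  M: [ 0  1  1  0  0 -3  0]
  L: [ 1 -3  0  0  1 -1 -2]
  I: [ 0  0  0  1  0 -1  3]
  [M]: (1)·0+(1)·1+(-1)·0+(-2)·-3+(-2)·0 = 7
  [L]: (1)·1+(1)·0+(-1)·0+(-2)·-1+(-2)·-2 = 7
  [I]: (1)·0+(1)·0+(-1)·1+(-2)·-1+(-2)·3 = -5
⇒ M^7 L^7 I^-5

{"M": 7, "L": 7, "I": -5}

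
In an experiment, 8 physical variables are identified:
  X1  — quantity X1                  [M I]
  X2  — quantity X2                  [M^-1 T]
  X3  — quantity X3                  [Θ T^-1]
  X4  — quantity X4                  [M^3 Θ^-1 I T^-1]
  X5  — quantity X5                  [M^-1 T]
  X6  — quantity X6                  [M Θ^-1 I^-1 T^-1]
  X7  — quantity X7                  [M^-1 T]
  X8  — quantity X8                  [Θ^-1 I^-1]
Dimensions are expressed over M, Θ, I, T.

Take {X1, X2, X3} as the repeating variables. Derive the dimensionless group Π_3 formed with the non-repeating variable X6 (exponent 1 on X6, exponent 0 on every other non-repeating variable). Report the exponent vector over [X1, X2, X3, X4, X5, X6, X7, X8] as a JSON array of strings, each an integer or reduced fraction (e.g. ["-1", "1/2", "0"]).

Dimensional matrix (M×Θ×I×T by X1×X2×X3×X4×X5×X6×X7×X8):
  M: [ 1 -1  0  3 -1  1 -1  0]
  Θ: [ 0  0  1 -1  0 -1  0 -1]
  I: [ 1  0  0  1  0 -1  0 -1]
  T: [ 0  1 -1 -1  1 -1  1  0]
Row reduction gives pivot columns X1,X2,X3; rank = 3
Pivot set = {X1,X2,X3}, free = {X4,X5,X6,X7,X8}
RREF:
  r0: [   1    0    0    1    0   -1    0   -1]
  r1: [   0    1    0   -2    1   -2    1   -1]
  r2: [   0    0    1   -1    0   -1    0   -1]
  r3: [   0    0    0    0    0    0    0    0]
Fix exponent of X6 at 1, X4 at 0, X5 at 0, X7 at 0, X8 at 0; solve each RREF row for its pivot's exponent:
  r0: exp(X1) + (-1)·1 = 0 ⇒ exp(X1) = 1
  r1: exp(X2) + (-2)·1 = 0 ⇒ exp(X2) = 2
  r2: exp(X3) + (-1)·1 = 0 ⇒ exp(X3) = 1
Π_3 = X1 · X2^2 · X3 · X6

["1", "2", "1", "0", "0", "1", "0", "0"]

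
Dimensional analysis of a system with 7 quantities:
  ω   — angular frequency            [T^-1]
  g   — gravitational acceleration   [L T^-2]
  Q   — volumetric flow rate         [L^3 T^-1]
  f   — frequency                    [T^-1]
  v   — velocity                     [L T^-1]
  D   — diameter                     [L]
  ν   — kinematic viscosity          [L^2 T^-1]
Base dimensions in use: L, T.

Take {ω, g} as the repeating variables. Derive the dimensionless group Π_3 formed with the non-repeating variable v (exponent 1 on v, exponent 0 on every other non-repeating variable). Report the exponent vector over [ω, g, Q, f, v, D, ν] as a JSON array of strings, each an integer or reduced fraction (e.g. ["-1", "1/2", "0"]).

Write exponents as rows L,T / cols ω,g,Q,f,v,D,ν:
  L: [ 0  1  3  0  1  1  2]
  T: [-1 -2 -1 -1 -1  0 -1]
Row reduction gives pivot columns ω,g; rank = 2
Pivot set = {ω,g}, free = {Q,f,v,D,ν}
RREF:
  r0: [   1    0   -5    1   -1   -2   -3]
  r1: [   0    1    3    0    1    1    2]
Fix exponent of v at 1, Q at 0, f at 0, D at 0, ν at 0; solve each RREF row for its pivot's exponent:
  r0: exp(ω) + (-1)·1 = 0 ⇒ exp(ω) = 1
  r1: exp(g) + (1)·1 = 0 ⇒ exp(g) = -1
Π_3 = ω · g^-1 · v

["1", "-1", "0", "0", "1", "0", "0"]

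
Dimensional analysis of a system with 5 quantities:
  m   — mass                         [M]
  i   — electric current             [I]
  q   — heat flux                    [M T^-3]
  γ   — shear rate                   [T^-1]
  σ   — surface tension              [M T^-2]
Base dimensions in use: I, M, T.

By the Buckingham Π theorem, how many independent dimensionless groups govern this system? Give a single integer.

Write exponents as rows I,M,T / cols m,i,q,γ,σ:
  I: [ 0  1  0  0  0]
  M: [ 1  0  1  0  1]
  T: [ 0  0 -3 -1 -2]
Row reduction gives pivot columns m,i,q; rank = 3
Π count = n − r = 5 − 3 = 2

2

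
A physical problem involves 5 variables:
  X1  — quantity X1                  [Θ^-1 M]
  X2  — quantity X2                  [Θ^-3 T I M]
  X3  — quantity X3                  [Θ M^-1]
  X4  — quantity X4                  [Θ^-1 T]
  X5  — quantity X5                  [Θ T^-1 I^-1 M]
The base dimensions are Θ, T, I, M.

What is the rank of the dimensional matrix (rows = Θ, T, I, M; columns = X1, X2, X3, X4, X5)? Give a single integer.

3

Dimensional matrix (Θ×T×I×M by X1×X2×X3×X4×X5):
  Θ: [-1 -3  1 -1  1]
  T: [ 0  1  0  1 -1]
  I: [ 0  1  0  0 -1]
  M: [ 1  1 -1  0  1]
RREF → pivots at {X1,X2,X4} ⇒ r = 3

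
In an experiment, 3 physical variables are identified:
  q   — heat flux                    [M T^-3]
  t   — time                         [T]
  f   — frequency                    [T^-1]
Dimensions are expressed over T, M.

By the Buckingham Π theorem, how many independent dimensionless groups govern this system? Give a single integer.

1

Dimensional matrix (T×M by q×t×f):
  T: [-3  1 -1]
  M: [ 1  0  0]
RREF → pivots at {q,t} ⇒ r = 2
n=3, r=2 ⇒ 1 dimensionless group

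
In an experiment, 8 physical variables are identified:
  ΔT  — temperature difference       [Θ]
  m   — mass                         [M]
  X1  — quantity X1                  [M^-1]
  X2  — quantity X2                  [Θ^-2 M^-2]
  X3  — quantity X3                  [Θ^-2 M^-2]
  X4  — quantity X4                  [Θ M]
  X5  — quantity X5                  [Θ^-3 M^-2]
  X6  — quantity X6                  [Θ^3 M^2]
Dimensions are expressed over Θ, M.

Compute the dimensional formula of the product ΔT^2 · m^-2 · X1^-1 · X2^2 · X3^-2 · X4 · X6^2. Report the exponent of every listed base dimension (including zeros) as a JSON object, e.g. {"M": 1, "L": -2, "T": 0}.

{"Θ": 9, "M": 4}

Exponent matrix [Θ,M] × [ΔT,m,X1,X2,X3,X4,X5,X6]:
  Θ: [ 1  0  0 -2 -2  1 -3  3]
  M: [ 0  1 -1 -2 -2  1 -2  2]
  [Θ]: (2)·1+(-2)·0+(-1)·0+(2)·-2+(-2)·-2+(1)·1+(2)·3 = 9
  [M]: (2)·0+(-2)·1+(-1)·-1+(2)·-2+(-2)·-2+(1)·1+(2)·2 = 4
⇒ Θ^9 M^4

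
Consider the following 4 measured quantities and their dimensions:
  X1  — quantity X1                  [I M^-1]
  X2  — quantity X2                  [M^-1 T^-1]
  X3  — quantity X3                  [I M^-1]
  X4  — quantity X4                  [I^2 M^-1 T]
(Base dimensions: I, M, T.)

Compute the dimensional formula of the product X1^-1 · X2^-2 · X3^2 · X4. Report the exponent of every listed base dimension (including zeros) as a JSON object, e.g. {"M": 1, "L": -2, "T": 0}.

Write exponents as rows I,M,T / cols X1,X2,X3,X4:
  I: [ 1  0  1  2]
  M: [-1 -1 -1 -1]
  T: [ 0 -1  0  1]
  [I]: (-1)·1+(-2)·0+(2)·1+(1)·2 = 3
  [M]: (-1)·-1+(-2)·-1+(2)·-1+(1)·-1 = 0
  [T]: (-1)·0+(-2)·-1+(2)·0+(1)·1 = 3
⇒ I^3 T^3

{"I": 3, "M": 0, "T": 3}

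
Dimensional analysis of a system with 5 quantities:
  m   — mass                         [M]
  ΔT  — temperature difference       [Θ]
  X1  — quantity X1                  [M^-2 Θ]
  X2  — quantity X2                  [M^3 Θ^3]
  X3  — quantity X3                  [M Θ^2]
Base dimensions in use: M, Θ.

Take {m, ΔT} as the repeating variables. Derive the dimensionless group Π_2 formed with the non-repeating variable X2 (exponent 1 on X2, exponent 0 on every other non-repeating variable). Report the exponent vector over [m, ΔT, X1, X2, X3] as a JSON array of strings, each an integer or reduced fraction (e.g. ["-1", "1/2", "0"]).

Write exponents as rows M,Θ / cols m,ΔT,X1,X2,X3:
  M: [ 1  0 -2  3  1]
  Θ: [ 0  1  1  3  2]
Echelon form has 2 nonzero rows (pivots: m,ΔT)
Pivot set = {m,ΔT}, free = {X1,X2,X3}
RREF:
  r0: [   1    0   -2    3    1]
  r1: [   0    1    1    3    2]
Fix exponent of X2 at 1, X1 at 0, X3 at 0; solve each RREF row for its pivot's exponent:
  r0: exp(m) + (3)·1 = 0 ⇒ exp(m) = -3
  r1: exp(ΔT) + (3)·1 = 0 ⇒ exp(ΔT) = -3
Π_2 = m^-3 · ΔT^-3 · X2

["-3", "-3", "0", "1", "0"]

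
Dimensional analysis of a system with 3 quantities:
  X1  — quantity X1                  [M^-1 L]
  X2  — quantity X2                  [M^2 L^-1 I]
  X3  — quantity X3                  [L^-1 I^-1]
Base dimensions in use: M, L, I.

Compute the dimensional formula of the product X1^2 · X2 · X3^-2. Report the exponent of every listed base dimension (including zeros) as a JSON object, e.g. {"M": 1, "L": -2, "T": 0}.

Exponent matrix [M,L,I] × [X1,X2,X3]:
  M: [-1  2  0]
  L: [ 1 -1 -1]
  I: [ 0  1 -1]
  [M]: (2)·-1+(1)·2+(-2)·0 = 0
  [L]: (2)·1+(1)·-1+(-2)·-1 = 3
  [I]: (2)·0+(1)·1+(-2)·-1 = 3
⇒ L^3 I^3

{"M": 0, "L": 3, "I": 3}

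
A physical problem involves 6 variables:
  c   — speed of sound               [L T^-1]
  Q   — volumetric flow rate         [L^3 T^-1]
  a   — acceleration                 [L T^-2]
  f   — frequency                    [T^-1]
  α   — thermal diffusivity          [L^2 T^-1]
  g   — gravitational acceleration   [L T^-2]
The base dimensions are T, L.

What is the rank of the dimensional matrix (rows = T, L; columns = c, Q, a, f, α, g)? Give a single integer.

Write exponents as rows T,L / cols c,Q,a,f,α,g:
  T: [-1 -1 -2 -1 -1 -2]
  L: [ 1  3  1  0  2  1]
Echelon form has 2 nonzero rows (pivots: c,Q)

2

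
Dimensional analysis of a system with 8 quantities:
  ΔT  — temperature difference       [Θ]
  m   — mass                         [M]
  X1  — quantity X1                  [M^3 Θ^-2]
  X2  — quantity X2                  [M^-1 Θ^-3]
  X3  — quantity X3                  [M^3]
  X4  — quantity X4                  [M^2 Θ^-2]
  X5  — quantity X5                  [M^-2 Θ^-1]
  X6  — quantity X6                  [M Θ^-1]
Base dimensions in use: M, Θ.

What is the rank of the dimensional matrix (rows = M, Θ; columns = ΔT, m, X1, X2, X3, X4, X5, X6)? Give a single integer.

2

Write exponents as rows M,Θ / cols ΔT,m,X1,X2,X3,X4,X5,X6:
  M: [ 0  1  3 -1  3  2 -2  1]
  Θ: [ 1  0 -2 -3  0 -2 -1 -1]
RREF → pivots at {ΔT,m} ⇒ r = 2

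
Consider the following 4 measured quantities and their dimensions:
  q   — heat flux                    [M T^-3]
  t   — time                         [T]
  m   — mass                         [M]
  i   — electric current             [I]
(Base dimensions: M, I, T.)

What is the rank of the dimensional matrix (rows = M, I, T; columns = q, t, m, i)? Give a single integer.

Exponent matrix [M,I,T] × [q,t,m,i]:
  M: [ 1  0  1  0]
  I: [ 0  0  0  1]
  T: [-3  1  0  0]
Echelon form has 3 nonzero rows (pivots: q,t,i)

3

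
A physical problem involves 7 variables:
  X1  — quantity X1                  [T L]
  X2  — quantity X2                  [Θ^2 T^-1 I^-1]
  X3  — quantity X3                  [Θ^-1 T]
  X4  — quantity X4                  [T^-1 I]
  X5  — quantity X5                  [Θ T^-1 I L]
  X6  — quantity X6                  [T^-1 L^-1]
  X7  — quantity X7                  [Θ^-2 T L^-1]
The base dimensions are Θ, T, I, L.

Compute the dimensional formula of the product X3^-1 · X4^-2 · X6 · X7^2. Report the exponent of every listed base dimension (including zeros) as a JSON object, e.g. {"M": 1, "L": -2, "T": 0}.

{"Θ": -3, "T": 2, "I": -2, "L": -3}

Dimensional matrix (Θ×T×I×L by X1×X2×X3×X4×X5×X6×X7):
  Θ: [ 0  2 -1  0  1  0 -2]
  T: [ 1 -1  1 -1 -1 -1  1]
  I: [ 0 -1  0  1  1  0  0]
  L: [ 1  0  0  0  1 -1 -1]
  [Θ]: (-1)·-1+(-2)·0+(1)·0+(2)·-2 = -3
  [T]: (-1)·1+(-2)·-1+(1)·-1+(2)·1 = 2
  [I]: (-1)·0+(-2)·1+(1)·0+(2)·0 = -2
  [L]: (-1)·0+(-2)·0+(1)·-1+(2)·-1 = -3
⇒ Θ^-3 T^2 I^-2 L^-3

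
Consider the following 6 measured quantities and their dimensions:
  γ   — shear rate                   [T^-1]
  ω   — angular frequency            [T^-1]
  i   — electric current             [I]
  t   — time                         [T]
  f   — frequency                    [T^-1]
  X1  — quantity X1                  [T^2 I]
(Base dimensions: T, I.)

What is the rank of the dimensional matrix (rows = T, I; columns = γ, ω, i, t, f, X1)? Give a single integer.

Write exponents as rows T,I / cols γ,ω,i,t,f,X1:
  T: [-1 -1  0  1 -1  2]
  I: [ 0  0  1  0  0  1]
RREF → pivots at {γ,i} ⇒ r = 2

2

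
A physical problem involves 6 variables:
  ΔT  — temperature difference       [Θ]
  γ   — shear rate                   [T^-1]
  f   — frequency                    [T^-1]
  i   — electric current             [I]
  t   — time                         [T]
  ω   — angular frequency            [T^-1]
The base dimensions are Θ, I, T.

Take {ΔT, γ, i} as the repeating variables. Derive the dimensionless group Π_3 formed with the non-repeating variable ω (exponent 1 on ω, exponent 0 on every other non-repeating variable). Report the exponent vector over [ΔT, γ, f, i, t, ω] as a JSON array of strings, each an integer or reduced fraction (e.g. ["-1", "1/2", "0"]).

["0", "-1", "0", "0", "0", "1"]

Write exponents as rows Θ,I,T / cols ΔT,γ,f,i,t,ω:
  Θ: [ 1  0  0  0  0  0]
  I: [ 0  0  0  1  0  0]
  T: [ 0 -1 -1  0  1 -1]
Row reduction gives pivot columns ΔT,γ,i; rank = 3
Repeat: ΔT,γ,i; free: f,t,ω
RREF:
  r0: [   1    0    0    0    0    0]
  r1: [   0    1    1    0   -1    1]
  r2: [   0    0    0    1    0    0]
Fix exponent of ω at 1, f at 0, t at 0; solve each RREF row for its pivot's exponent:
  r0: exp(ΔT) + (0)·1 = 0 ⇒ exp(ΔT) = 0
  r1: exp(γ) + (1)·1 = 0 ⇒ exp(γ) = -1
  r2: exp(i) + (0)·1 = 0 ⇒ exp(i) = 0
Π_3 = γ^-1 · ω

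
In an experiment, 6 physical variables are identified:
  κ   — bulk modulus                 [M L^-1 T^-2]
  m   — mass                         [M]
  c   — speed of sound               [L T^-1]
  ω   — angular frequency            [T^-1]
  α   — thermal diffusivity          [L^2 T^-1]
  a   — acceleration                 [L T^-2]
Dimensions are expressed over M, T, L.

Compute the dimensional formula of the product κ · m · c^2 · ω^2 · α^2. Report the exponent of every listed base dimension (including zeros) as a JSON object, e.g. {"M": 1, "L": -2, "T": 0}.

{"M": 2, "T": -8, "L": 5}

Exponent matrix [M,T,L] × [κ,m,c,ω,α,a]:
  M: [ 1  1  0  0  0  0]
  T: [-2  0 -1 -1 -1 -2]
  L: [-1  0  1  0  2  1]
  [M]: (1)·1+(1)·1+(2)·0+(2)·0+(2)·0 = 2
  [T]: (1)·-2+(1)·0+(2)·-1+(2)·-1+(2)·-1 = -8
  [L]: (1)·-1+(1)·0+(2)·1+(2)·0+(2)·2 = 5
⇒ M^2 T^-8 L^5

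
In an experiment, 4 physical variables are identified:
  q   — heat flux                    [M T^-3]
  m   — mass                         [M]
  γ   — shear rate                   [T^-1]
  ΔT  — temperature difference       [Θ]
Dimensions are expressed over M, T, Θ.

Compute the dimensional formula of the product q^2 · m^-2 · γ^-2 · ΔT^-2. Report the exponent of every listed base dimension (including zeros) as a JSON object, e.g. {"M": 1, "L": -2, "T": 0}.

Dimensional matrix (M×T×Θ by q×m×γ×ΔT):
  M: [ 1  1  0  0]
  T: [-3  0 -1  0]
  Θ: [ 0  0  0  1]
  [M]: (2)·1+(-2)·1+(-2)·0+(-2)·0 = 0
  [T]: (2)·-3+(-2)·0+(-2)·-1+(-2)·0 = -4
  [Θ]: (2)·0+(-2)·0+(-2)·0+(-2)·1 = -2
⇒ T^-4 Θ^-2

{"M": 0, "T": -4, "Θ": -2}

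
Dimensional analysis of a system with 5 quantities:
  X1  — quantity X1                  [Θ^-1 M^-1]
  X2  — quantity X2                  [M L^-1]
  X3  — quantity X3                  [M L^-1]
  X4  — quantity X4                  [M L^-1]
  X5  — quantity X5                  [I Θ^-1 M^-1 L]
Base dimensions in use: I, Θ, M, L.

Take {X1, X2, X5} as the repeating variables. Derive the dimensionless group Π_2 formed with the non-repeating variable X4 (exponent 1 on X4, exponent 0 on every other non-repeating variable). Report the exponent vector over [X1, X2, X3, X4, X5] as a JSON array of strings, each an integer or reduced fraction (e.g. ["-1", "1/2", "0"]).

Write exponents as rows I,Θ,M,L / cols X1,X2,X3,X4,X5:
  I: [ 0  0  0  0  1]
  Θ: [-1  0  0  0 -1]
  M: [-1  1  1  1 -1]
  L: [ 0 -1 -1 -1  1]
Echelon form has 3 nonzero rows (pivots: X1,X2,X5)
Pivot set = {X1,X2,X5}, free = {X3,X4}
RREF:
  r0: [   1    0    0    0    0]
  r1: [   0    1    1    1    0]
  r2: [   0    0    0    0    1]
  r3: [   0    0    0    0    0]
Fix exponent of X4 at 1, X3 at 0; solve each RREF row for its pivot's exponent:
  r0: exp(X1) + (0)·1 = 0 ⇒ exp(X1) = 0
  r1: exp(X2) + (1)·1 = 0 ⇒ exp(X2) = -1
  r2: exp(X5) + (0)·1 = 0 ⇒ exp(X5) = 0
Π_2 = X2^-1 · X4

["0", "-1", "0", "1", "0"]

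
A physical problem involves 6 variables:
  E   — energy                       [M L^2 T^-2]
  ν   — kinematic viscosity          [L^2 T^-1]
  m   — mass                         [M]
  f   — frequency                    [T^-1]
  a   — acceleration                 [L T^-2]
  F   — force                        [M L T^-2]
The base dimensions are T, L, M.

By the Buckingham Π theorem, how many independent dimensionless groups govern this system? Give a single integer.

Exponent matrix [T,L,M] × [E,ν,m,f,a,F]:
  T: [-2 -1  0 -1 -2 -2]
  L: [ 2  2  0  0  1  1]
  M: [ 1  0  1  0  0  1]
RREF → pivots at {E,ν,m} ⇒ r = 3
n=6, r=3 ⇒ 3 dimensionless groups

3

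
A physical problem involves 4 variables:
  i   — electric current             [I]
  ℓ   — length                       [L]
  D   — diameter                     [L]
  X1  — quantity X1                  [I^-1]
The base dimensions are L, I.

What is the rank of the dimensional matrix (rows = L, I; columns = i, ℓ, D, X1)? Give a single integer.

2

Write exponents as rows L,I / cols i,ℓ,D,X1:
  L: [ 0  1  1  0]
  I: [ 1  0  0 -1]
Row reduction gives pivot columns i,ℓ; rank = 2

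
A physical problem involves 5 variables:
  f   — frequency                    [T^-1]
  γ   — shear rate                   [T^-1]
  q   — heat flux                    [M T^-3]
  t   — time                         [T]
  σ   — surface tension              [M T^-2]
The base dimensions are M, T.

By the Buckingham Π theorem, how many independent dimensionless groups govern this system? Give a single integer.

Write exponents as rows M,T / cols f,γ,q,t,σ:
  M: [ 0  0  1  0  1]
  T: [-1 -1 -3  1 -2]
RREF → pivots at {f,q} ⇒ r = 2
n=5, r=2 ⇒ 3 dimensionless groups

3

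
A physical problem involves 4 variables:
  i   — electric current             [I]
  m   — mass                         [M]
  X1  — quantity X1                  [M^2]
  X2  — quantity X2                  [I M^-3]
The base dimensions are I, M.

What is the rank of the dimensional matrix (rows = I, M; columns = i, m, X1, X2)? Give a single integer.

2

Write exponents as rows I,M / cols i,m,X1,X2:
  I: [ 1  0  0  1]
  M: [ 0  1  2 -3]
Row reduction gives pivot columns i,m; rank = 2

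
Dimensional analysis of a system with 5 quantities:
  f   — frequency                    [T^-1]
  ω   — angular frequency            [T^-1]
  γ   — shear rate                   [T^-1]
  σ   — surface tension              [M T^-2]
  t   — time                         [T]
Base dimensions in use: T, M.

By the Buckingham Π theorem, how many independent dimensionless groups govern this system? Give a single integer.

3

Dimensional matrix (T×M by f×ω×γ×σ×t):
  T: [-1 -1 -1 -2  1]
  M: [ 0  0  0  1  0]
Echelon form has 2 nonzero rows (pivots: f,σ)
Π count = n − r = 5 − 2 = 3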